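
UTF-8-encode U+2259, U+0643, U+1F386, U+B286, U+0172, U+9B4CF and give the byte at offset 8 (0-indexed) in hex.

U+2259 → 3-byte form E2 89 99 at offsets 0–2.
U+0643 → 2-byte form D9 83 at offsets 3–4.
U+1F386 → 4-byte form F0 9F 8E 86 at offsets 5–8.
Offset 8 falls in char 3's range; it's byte 4 of F0 9F 8E 86 = 0x86.

0x86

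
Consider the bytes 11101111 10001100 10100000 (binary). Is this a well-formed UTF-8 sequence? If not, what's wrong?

Leading byte 0xEF = 11101111 → 3-byte form.
Continuation bytes 0x8C=10001100, 0xA0=10100000 all match 10xxxxxx.
Decoded value 0xF320 is ≥ 0x800 (shortest form) and not a surrogate.

valid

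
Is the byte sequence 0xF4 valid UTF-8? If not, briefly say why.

invalid (sequence truncated)

Leading byte 0xF4 = 11110100 → 4-byte form, but only 1 byte is present.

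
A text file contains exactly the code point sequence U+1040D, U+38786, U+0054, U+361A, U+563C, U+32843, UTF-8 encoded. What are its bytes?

F0 90 90 8D F0 B8 9E 86 54 E3 98 9A E5 98 BC F0 B2 A1 83

U+1040D: 4-byte form → F0 90 90 8D.
U+38786: 4-byte form → F0 B8 9E 86.
U+0054: 1-byte form → 54.
U+361A: 3-byte form → E3 98 9A.
U+563C: 3-byte form → E5 98 BC.
U+32843: 4-byte form → F0 B2 A1 83.
Concatenated (19 bytes): F0 90 90 8D F0 B8 9E 86 54 E3 98 9A E5 98 BC F0 B2 A1 83.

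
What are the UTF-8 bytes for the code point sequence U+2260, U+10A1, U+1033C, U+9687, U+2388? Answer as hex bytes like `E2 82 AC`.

E2 89 A0 E1 82 A1 F0 90 8C BC E9 9A 87 E2 8E 88

U+2260: 3-byte form → E2 89 A0.
U+10A1: 3-byte form → E1 82 A1.
U+1033C: 4-byte form → F0 90 8C BC.
U+9687: 3-byte form → E9 9A 87.
U+2388: 3-byte form → E2 8E 88.
Concatenated (16 bytes): E2 89 A0 E1 82 A1 F0 90 8C BC E9 9A 87 E2 8E 88.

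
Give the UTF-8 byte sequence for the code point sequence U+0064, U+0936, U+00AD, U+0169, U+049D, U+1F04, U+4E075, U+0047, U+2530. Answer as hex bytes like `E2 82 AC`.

64 E0 A4 B6 C2 AD C5 A9 D2 9D E1 BC 84 F1 8E 81 B5 47 E2 94 B0

U+0064: 1-byte form → 64.
U+0936: 3-byte form → E0 A4 B6.
U+00AD: 2-byte form → C2 AD.
U+0169: 2-byte form → C5 A9.
U+049D: 2-byte form → D2 9D.
U+1F04: 3-byte form → E1 BC 84.
U+4E075: 4-byte form → F1 8E 81 B5.
U+0047: 1-byte form → 47.
U+2530: 3-byte form → E2 94 B0.
Concatenated (21 bytes): 64 E0 A4 B6 C2 AD C5 A9 D2 9D E1 BC 84 F1 8E 81 B5 47 E2 94 B0.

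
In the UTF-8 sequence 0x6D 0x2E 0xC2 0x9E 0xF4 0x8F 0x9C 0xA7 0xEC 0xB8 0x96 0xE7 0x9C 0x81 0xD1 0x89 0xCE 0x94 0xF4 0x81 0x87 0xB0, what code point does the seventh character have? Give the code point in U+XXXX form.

U+0449

Offset 0: leading byte 0x6D = 01101101 → 1-byte char #1 = 6D.
Offset 1: leading byte 0x2E = 00101110 → 1-byte char #2 = 2E.
Offset 2: leading byte 0xC2 = 11000010 → 2-byte char #3 = C2 9E.
Offset 4: leading byte 0xF4 = 11110100 → 4-byte char #4 = F4 8F 9C A7.
Offset 8: leading byte 0xEC = 11101100 → 3-byte char #5 = EC B8 96.
Offset 11: leading byte 0xE7 = 11100111 → 3-byte char #6 = E7 9C 81.
Offset 14: leading byte 0xD1 = 11010001 → 2-byte char #7 = D1 89.
Leading byte 0xD1 = 11010001 matches 110xxxxx → 2-byte sequence.
Byte 1: 0xD1 = 11010001, payload 10001 (5 bits).
Byte 2: 0x89 = 10001001 (10xxxxxx ✓), payload 001001.
Concatenate: 10001001001 = 0x449 (11 bits → U+0449).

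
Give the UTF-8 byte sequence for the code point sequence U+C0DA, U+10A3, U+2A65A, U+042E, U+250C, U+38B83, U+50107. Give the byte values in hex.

EC 83 9A E1 82 A3 F0 AA 99 9A D0 AE E2 94 8C F0 B8 AE 83 F1 90 84 87

U+C0DA: 3-byte form → EC 83 9A.
U+10A3: 3-byte form → E1 82 A3.
U+2A65A: 4-byte form → F0 AA 99 9A.
U+042E: 2-byte form → D0 AE.
U+250C: 3-byte form → E2 94 8C.
U+38B83: 4-byte form → F0 B8 AE 83.
U+50107: 4-byte form → F1 90 84 87.
Concatenated (23 bytes): EC 83 9A E1 82 A3 F0 AA 99 9A D0 AE E2 94 8C F0 B8 AE 83 F1 90 84 87.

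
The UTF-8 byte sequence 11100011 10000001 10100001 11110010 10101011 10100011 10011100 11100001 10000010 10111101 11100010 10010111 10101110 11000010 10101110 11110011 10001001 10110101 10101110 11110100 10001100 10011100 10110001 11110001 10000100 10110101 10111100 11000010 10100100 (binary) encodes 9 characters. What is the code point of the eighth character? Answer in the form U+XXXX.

U+44D7C

Offset 0: leading byte 0xE3 = 11100011 → 3-byte char #1 = E3 81 A1.
Offset 3: leading byte 0xF2 = 11110010 → 4-byte char #2 = F2 AB A3 9C.
Offset 7: leading byte 0xE1 = 11100001 → 3-byte char #3 = E1 82 BD.
Offset 10: leading byte 0xE2 = 11100010 → 3-byte char #4 = E2 97 AE.
Offset 13: leading byte 0xC2 = 11000010 → 2-byte char #5 = C2 AE.
Offset 15: leading byte 0xF3 = 11110011 → 4-byte char #6 = F3 89 B5 AE.
Offset 19: leading byte 0xF4 = 11110100 → 4-byte char #7 = F4 8C 9C B1.
Offset 23: leading byte 0xF1 = 11110001 → 4-byte char #8 = F1 84 B5 BC.
Leading byte 0xF1 = 11110001 matches 11110xxx → 4-byte sequence.
Byte 1: 0xF1 = 11110001, payload 001 (3 bits).
Byte 2: 0x84 = 10000100 (10xxxxxx ✓), payload 000100.
Byte 3: 0xB5 = 10110101 (10xxxxxx ✓), payload 110101.
Byte 4: 0xBC = 10111100 (10xxxxxx ✓), payload 111100.
Concatenate: 001000100110101111100 = 0x44D7C (21 bits → U+44D7C).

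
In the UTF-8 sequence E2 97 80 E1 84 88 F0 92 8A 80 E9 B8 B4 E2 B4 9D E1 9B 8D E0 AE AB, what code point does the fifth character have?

Offset 0: leading byte 0xE2 = 11100010 → 3-byte char #1 = E2 97 80.
Offset 3: leading byte 0xE1 = 11100001 → 3-byte char #2 = E1 84 88.
Offset 6: leading byte 0xF0 = 11110000 → 4-byte char #3 = F0 92 8A 80.
Offset 10: leading byte 0xE9 = 11101001 → 3-byte char #4 = E9 B8 B4.
Offset 13: leading byte 0xE2 = 11100010 → 3-byte char #5 = E2 B4 9D.
Leading byte 0xE2 = 11100010 matches 1110xxxx → 3-byte sequence.
Byte 1: 0xE2 = 11100010, payload 0010 (4 bits).
Byte 2: 0xB4 = 10110100 (10xxxxxx ✓), payload 110100.
Byte 3: 0x9D = 10011101 (10xxxxxx ✓), payload 011101.
Concatenate: 0010110100011101 = 0x2D1D (16 bits → U+2D1D).

U+2D1D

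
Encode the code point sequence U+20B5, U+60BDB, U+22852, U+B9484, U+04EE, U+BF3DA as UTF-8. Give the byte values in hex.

U+20B5: 3-byte form → E2 82 B5.
U+60BDB: 4-byte form → F1 A0 AF 9B.
U+22852: 4-byte form → F0 A2 A1 92.
U+B9484: 4-byte form → F2 B9 92 84.
U+04EE: 2-byte form → D3 AE.
U+BF3DA: 4-byte form → F2 BF 8F 9A.
Concatenated (21 bytes): E2 82 B5 F1 A0 AF 9B F0 A2 A1 92 F2 B9 92 84 D3 AE F2 BF 8F 9A.

E2 82 B5 F1 A0 AF 9B F0 A2 A1 92 F2 B9 92 84 D3 AE F2 BF 8F 9A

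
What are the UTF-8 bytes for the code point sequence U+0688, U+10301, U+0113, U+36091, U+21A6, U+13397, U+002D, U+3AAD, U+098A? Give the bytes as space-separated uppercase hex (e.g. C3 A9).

DA 88 F0 90 8C 81 C4 93 F0 B6 82 91 E2 86 A6 F0 93 8E 97 2D E3 AA AD E0 A6 8A

U+0688: 2-byte form → DA 88.
U+10301: 4-byte form → F0 90 8C 81.
U+0113: 2-byte form → C4 93.
U+36091: 4-byte form → F0 B6 82 91.
U+21A6: 3-byte form → E2 86 A6.
U+13397: 4-byte form → F0 93 8E 97.
U+002D: 1-byte form → 2D.
U+3AAD: 3-byte form → E3 AA AD.
U+098A: 3-byte form → E0 A6 8A.
Concatenated (26 bytes): DA 88 F0 90 8C 81 C4 93 F0 B6 82 91 E2 86 A6 F0 93 8E 97 2D E3 AA AD E0 A6 8A.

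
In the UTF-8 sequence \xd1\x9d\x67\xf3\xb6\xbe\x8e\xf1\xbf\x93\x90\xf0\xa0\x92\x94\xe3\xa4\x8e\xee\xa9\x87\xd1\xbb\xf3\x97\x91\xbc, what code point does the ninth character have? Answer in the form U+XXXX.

Offset 0: leading byte 0xD1 = 11010001 → 2-byte char #1 = D1 9D.
Offset 2: leading byte 0x67 = 01100111 → 1-byte char #2 = 67.
Offset 3: leading byte 0xF3 = 11110011 → 4-byte char #3 = F3 B6 BE 8E.
Offset 7: leading byte 0xF1 = 11110001 → 4-byte char #4 = F1 BF 93 90.
Offset 11: leading byte 0xF0 = 11110000 → 4-byte char #5 = F0 A0 92 94.
Offset 15: leading byte 0xE3 = 11100011 → 3-byte char #6 = E3 A4 8E.
Offset 18: leading byte 0xEE = 11101110 → 3-byte char #7 = EE A9 87.
Offset 21: leading byte 0xD1 = 11010001 → 2-byte char #8 = D1 BB.
Offset 23: leading byte 0xF3 = 11110011 → 4-byte char #9 = F3 97 91 BC.
Leading byte 0xF3 = 11110011 matches 11110xxx → 4-byte sequence.
Byte 1: 0xF3 = 11110011, payload 011 (3 bits).
Byte 2: 0x97 = 10010111 (10xxxxxx ✓), payload 010111.
Byte 3: 0x91 = 10010001 (10xxxxxx ✓), payload 010001.
Byte 4: 0xBC = 10111100 (10xxxxxx ✓), payload 111100.
Concatenate: 011010111010001111100 = 0xD747C (21 bits → U+D747C).

U+D747C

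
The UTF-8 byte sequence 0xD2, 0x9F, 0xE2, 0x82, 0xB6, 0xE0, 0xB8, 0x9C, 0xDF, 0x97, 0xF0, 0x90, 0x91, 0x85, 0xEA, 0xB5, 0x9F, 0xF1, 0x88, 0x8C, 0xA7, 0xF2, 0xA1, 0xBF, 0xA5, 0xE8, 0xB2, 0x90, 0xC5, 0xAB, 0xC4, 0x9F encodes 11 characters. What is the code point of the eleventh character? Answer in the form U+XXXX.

Offset 0: leading byte 0xD2 = 11010010 → 2-byte char #1 = D2 9F.
Offset 2: leading byte 0xE2 = 11100010 → 3-byte char #2 = E2 82 B6.
Offset 5: leading byte 0xE0 = 11100000 → 3-byte char #3 = E0 B8 9C.
Offset 8: leading byte 0xDF = 11011111 → 2-byte char #4 = DF 97.
Offset 10: leading byte 0xF0 = 11110000 → 4-byte char #5 = F0 90 91 85.
Offset 14: leading byte 0xEA = 11101010 → 3-byte char #6 = EA B5 9F.
Offset 17: leading byte 0xF1 = 11110001 → 4-byte char #7 = F1 88 8C A7.
Offset 21: leading byte 0xF2 = 11110010 → 4-byte char #8 = F2 A1 BF A5.
Offset 25: leading byte 0xE8 = 11101000 → 3-byte char #9 = E8 B2 90.
Offset 28: leading byte 0xC5 = 11000101 → 2-byte char #10 = C5 AB.
Offset 30: leading byte 0xC4 = 11000100 → 2-byte char #11 = C4 9F.
Leading byte 0xC4 = 11000100 matches 110xxxxx → 2-byte sequence.
Byte 1: 0xC4 = 11000100, payload 00100 (5 bits).
Byte 2: 0x9F = 10011111 (10xxxxxx ✓), payload 011111.
Concatenate: 00100011111 = 0x11F (11 bits → U+011F).

U+011F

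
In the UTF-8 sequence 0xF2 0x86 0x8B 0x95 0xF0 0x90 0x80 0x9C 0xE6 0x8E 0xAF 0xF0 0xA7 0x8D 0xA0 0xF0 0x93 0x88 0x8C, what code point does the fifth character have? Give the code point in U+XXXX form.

Offset 0: leading byte 0xF2 = 11110010 → 4-byte char #1 = F2 86 8B 95.
Offset 4: leading byte 0xF0 = 11110000 → 4-byte char #2 = F0 90 80 9C.
Offset 8: leading byte 0xE6 = 11100110 → 3-byte char #3 = E6 8E AF.
Offset 11: leading byte 0xF0 = 11110000 → 4-byte char #4 = F0 A7 8D A0.
Offset 15: leading byte 0xF0 = 11110000 → 4-byte char #5 = F0 93 88 8C.
Leading byte 0xF0 = 11110000 matches 11110xxx → 4-byte sequence.
Byte 1: 0xF0 = 11110000, payload 000 (3 bits).
Byte 2: 0x93 = 10010011 (10xxxxxx ✓), payload 010011.
Byte 3: 0x88 = 10001000 (10xxxxxx ✓), payload 001000.
Byte 4: 0x8C = 10001100 (10xxxxxx ✓), payload 001100.
Concatenate: 000010011001000001100 = 0x1320C (21 bits → U+1320C).

U+1320C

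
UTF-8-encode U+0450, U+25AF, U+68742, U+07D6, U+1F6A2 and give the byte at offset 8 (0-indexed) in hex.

0x82

U+0450 → 2-byte form D1 90 at offsets 0–1.
U+25AF → 3-byte form E2 96 AF at offsets 2–4.
U+68742 → 4-byte form F1 A8 9D 82 at offsets 5–8.
Offset 8 falls in char 3's range; it's byte 4 of F1 A8 9D 82 = 0x82.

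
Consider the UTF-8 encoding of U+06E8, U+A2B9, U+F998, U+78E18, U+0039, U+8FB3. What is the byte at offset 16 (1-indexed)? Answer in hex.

1-indexed offset 16 is 0-indexed offset 15.
U+06E8 → 2-byte form DB A8 at offsets 0–1.
U+A2B9 → 3-byte form EA 8A B9 at offsets 2–4.
U+F998 → 3-byte form EF A6 98 at offsets 5–7.
U+78E18 → 4-byte form F1 B8 B8 98 at offsets 8–11.
U+0039 → 1-byte form 39 at offsets 12–12.
U+8FB3 → 3-byte form E8 BE B3 at offsets 13–15.
Offset 15 falls in char 6's range; it's byte 3 of E8 BE B3 = 0xB3.

0xB3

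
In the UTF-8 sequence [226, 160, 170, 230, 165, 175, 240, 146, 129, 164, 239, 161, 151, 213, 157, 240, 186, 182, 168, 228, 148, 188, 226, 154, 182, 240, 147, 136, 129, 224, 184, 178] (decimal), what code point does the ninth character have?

U+13201

Offset 0: leading byte 0xE2 = 11100010 → 3-byte char #1 = E2 A0 AA.
Offset 3: leading byte 0xE6 = 11100110 → 3-byte char #2 = E6 A5 AF.
Offset 6: leading byte 0xF0 = 11110000 → 4-byte char #3 = F0 92 81 A4.
Offset 10: leading byte 0xEF = 11101111 → 3-byte char #4 = EF A1 97.
Offset 13: leading byte 0xD5 = 11010101 → 2-byte char #5 = D5 9D.
Offset 15: leading byte 0xF0 = 11110000 → 4-byte char #6 = F0 BA B6 A8.
Offset 19: leading byte 0xE4 = 11100100 → 3-byte char #7 = E4 94 BC.
Offset 22: leading byte 0xE2 = 11100010 → 3-byte char #8 = E2 9A B6.
Offset 25: leading byte 0xF0 = 11110000 → 4-byte char #9 = F0 93 88 81.
Leading byte 0xF0 = 11110000 matches 11110xxx → 4-byte sequence.
Byte 1: 0xF0 = 11110000, payload 000 (3 bits).
Byte 2: 0x93 = 10010011 (10xxxxxx ✓), payload 010011.
Byte 3: 0x88 = 10001000 (10xxxxxx ✓), payload 001000.
Byte 4: 0x81 = 10000001 (10xxxxxx ✓), payload 000001.
Concatenate: 000010011001000000001 = 0x13201 (21 bits → U+13201).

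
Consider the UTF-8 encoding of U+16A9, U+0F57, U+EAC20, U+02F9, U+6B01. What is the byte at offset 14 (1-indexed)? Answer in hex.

0xAC

1-indexed offset 14 is 0-indexed offset 13.
U+16A9 → 3-byte form E1 9A A9 at offsets 0–2.
U+0F57 → 3-byte form E0 BD 97 at offsets 3–5.
U+EAC20 → 4-byte form F3 AA B0 A0 at offsets 6–9.
U+02F9 → 2-byte form CB B9 at offsets 10–11.
U+6B01 → 3-byte form E6 AC 81 at offsets 12–14.
Offset 13 falls in char 5's range; it's byte 2 of E6 AC 81 = 0xAC.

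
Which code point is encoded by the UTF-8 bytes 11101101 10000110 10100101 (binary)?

U+D1A5

Leading byte 0xED = 11101101 matches 1110xxxx → 3-byte sequence.
Byte 1: 0xED = 11101101, payload 1101 (4 bits).
Byte 2: 0x86 = 10000110 (10xxxxxx ✓), payload 000110.
Byte 3: 0xA5 = 10100101 (10xxxxxx ✓), payload 100101.
Concatenate: 1101000110100101 = 0xD1A5 (16 bits → U+D1A5).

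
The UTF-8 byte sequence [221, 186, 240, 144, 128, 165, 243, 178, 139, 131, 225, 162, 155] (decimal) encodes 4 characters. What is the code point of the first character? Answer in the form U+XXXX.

Offset 0: leading byte 0xDD = 11011101 → 2-byte char #1 = DD BA.
Leading byte 0xDD = 11011101 matches 110xxxxx → 2-byte sequence.
Byte 1: 0xDD = 11011101, payload 11101 (5 bits).
Byte 2: 0xBA = 10111010 (10xxxxxx ✓), payload 111010.
Concatenate: 11101111010 = 0x77A (11 bits → U+077A).

U+077A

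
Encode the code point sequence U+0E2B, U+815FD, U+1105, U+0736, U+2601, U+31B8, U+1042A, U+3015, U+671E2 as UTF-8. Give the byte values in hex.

U+0E2B: 3-byte form → E0 B8 AB.
U+815FD: 4-byte form → F2 81 97 BD.
U+1105: 3-byte form → E1 84 85.
U+0736: 2-byte form → DC B6.
U+2601: 3-byte form → E2 98 81.
U+31B8: 3-byte form → E3 86 B8.
U+1042A: 4-byte form → F0 90 90 AA.
U+3015: 3-byte form → E3 80 95.
U+671E2: 4-byte form → F1 A7 87 A2.
Concatenated (29 bytes): E0 B8 AB F2 81 97 BD E1 84 85 DC B6 E2 98 81 E3 86 B8 F0 90 90 AA E3 80 95 F1 A7 87 A2.

E0 B8 AB F2 81 97 BD E1 84 85 DC B6 E2 98 81 E3 86 B8 F0 90 90 AA E3 80 95 F1 A7 87 A2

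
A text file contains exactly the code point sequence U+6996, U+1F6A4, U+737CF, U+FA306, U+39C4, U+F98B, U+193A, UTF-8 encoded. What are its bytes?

U+6996: 3-byte form → E6 A6 96.
U+1F6A4: 4-byte form → F0 9F 9A A4.
U+737CF: 4-byte form → F1 B3 9F 8F.
U+FA306: 4-byte form → F3 BA 8C 86.
U+39C4: 3-byte form → E3 A7 84.
U+F98B: 3-byte form → EF A6 8B.
U+193A: 3-byte form → E1 A4 BA.
Concatenated (24 bytes): E6 A6 96 F0 9F 9A A4 F1 B3 9F 8F F3 BA 8C 86 E3 A7 84 EF A6 8B E1 A4 BA.

E6 A6 96 F0 9F 9A A4 F1 B3 9F 8F F3 BA 8C 86 E3 A7 84 EF A6 8B E1 A4 BA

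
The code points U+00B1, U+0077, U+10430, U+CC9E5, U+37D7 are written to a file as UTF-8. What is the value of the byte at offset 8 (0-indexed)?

U+00B1 → 2-byte form C2 B1 at offsets 0–1.
U+0077 → 1-byte form 77 at offsets 2–2.
U+10430 → 4-byte form F0 90 90 B0 at offsets 3–6.
U+CC9E5 → 4-byte form F3 8C A7 A5 at offsets 7–10.
Offset 8 falls in char 4's range; it's byte 2 of F3 8C A7 A5 = 0x8C.

0x8C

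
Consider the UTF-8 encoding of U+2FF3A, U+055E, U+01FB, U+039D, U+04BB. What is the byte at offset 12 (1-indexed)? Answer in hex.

0xBB

1-indexed offset 12 is 0-indexed offset 11.
U+2FF3A → 4-byte form F0 AF BC BA at offsets 0–3.
U+055E → 2-byte form D5 9E at offsets 4–5.
U+01FB → 2-byte form C7 BB at offsets 6–7.
U+039D → 2-byte form CE 9D at offsets 8–9.
U+04BB → 2-byte form D2 BB at offsets 10–11.
Offset 11 falls in char 5's range; it's byte 2 of D2 BB = 0xBB.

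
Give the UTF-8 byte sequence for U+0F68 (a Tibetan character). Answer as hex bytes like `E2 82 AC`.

E0 BD A8

U+0F68 = 0xF68 = 3944 decimal. In range U+0800–U+FFFF → 3-byte form: 1110xxxx 10xxxxxx 10xxxxxx.
Binary (16 bits): 0000111101101000.
Split 4+6+6: 0000 | 111101 | 101000.
Byte 1: 11100000 = 0xE0.
Byte 2: 10111101 = 0xBD.
Byte 3: 10101000 = 0xA8.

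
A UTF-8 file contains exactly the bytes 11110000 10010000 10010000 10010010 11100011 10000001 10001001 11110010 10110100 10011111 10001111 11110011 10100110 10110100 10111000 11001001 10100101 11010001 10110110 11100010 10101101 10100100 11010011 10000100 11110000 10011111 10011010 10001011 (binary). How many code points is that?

Byte at offset 0: 0xF0 = 11110000 → 4-byte char (#1). Advance 4.
Byte at offset 4: 0xE3 = 11100011 → 3-byte char (#2). Advance 3.
Byte at offset 7: 0xF2 = 11110010 → 4-byte char (#3). Advance 4.
Byte at offset 11: 0xF3 = 11110011 → 4-byte char (#4). Advance 4.
Byte at offset 15: 0xC9 = 11001001 → 2-byte char (#5). Advance 2.
Byte at offset 17: 0xD1 = 11010001 → 2-byte char (#6). Advance 2.
Byte at offset 19: 0xE2 = 11100010 → 3-byte char (#7). Advance 3.
Byte at offset 22: 0xD3 = 11010011 → 2-byte char (#8). Advance 2.
Byte at offset 24: 0xF0 = 11110000 → 4-byte char (#9). Advance 4.
Reached end at offset 28 after 9 code points.

9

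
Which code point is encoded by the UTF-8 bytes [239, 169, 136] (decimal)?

U+FA48

Leading byte 0xEF = 11101111 matches 1110xxxx → 3-byte sequence.
Byte 1: 0xEF = 11101111, payload 1111 (4 bits).
Byte 2: 0xA9 = 10101001 (10xxxxxx ✓), payload 101001.
Byte 3: 0x88 = 10001000 (10xxxxxx ✓), payload 001000.
Concatenate: 1111101001001000 = 0xFA48 (16 bits → U+FA48).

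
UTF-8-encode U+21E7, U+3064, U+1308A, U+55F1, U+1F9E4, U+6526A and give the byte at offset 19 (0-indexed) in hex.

0x89

U+21E7 → 3-byte form E2 87 A7 at offsets 0–2.
U+3064 → 3-byte form E3 81 A4 at offsets 3–5.
U+1308A → 4-byte form F0 93 82 8A at offsets 6–9.
U+55F1 → 3-byte form E5 97 B1 at offsets 10–12.
U+1F9E4 → 4-byte form F0 9F A7 A4 at offsets 13–16.
U+6526A → 4-byte form F1 A5 89 AA at offsets 17–20.
Offset 19 falls in char 6's range; it's byte 3 of F1 A5 89 AA = 0x89.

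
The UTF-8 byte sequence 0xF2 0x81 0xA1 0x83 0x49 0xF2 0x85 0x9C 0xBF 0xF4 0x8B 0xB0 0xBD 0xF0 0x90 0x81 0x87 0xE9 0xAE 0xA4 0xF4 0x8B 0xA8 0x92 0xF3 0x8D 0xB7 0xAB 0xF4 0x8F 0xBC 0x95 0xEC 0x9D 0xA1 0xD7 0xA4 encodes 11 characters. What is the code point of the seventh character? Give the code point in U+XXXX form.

Offset 0: leading byte 0xF2 = 11110010 → 4-byte char #1 = F2 81 A1 83.
Offset 4: leading byte 0x49 = 01001001 → 1-byte char #2 = 49.
Offset 5: leading byte 0xF2 = 11110010 → 4-byte char #3 = F2 85 9C BF.
Offset 9: leading byte 0xF4 = 11110100 → 4-byte char #4 = F4 8B B0 BD.
Offset 13: leading byte 0xF0 = 11110000 → 4-byte char #5 = F0 90 81 87.
Offset 17: leading byte 0xE9 = 11101001 → 3-byte char #6 = E9 AE A4.
Offset 20: leading byte 0xF4 = 11110100 → 4-byte char #7 = F4 8B A8 92.
Leading byte 0xF4 = 11110100 matches 11110xxx → 4-byte sequence.
Byte 1: 0xF4 = 11110100, payload 100 (3 bits).
Byte 2: 0x8B = 10001011 (10xxxxxx ✓), payload 001011.
Byte 3: 0xA8 = 10101000 (10xxxxxx ✓), payload 101000.
Byte 4: 0x92 = 10010010 (10xxxxxx ✓), payload 010010.
Concatenate: 100001011101000010010 = 0x10BA12 (21 bits → U+10BA12).

U+10BA12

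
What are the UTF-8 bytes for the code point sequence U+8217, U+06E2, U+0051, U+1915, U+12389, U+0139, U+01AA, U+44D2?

E8 88 97 DB A2 51 E1 A4 95 F0 92 8E 89 C4 B9 C6 AA E4 93 92

U+8217: 3-byte form → E8 88 97.
U+06E2: 2-byte form → DB A2.
U+0051: 1-byte form → 51.
U+1915: 3-byte form → E1 A4 95.
U+12389: 4-byte form → F0 92 8E 89.
U+0139: 2-byte form → C4 B9.
U+01AA: 2-byte form → C6 AA.
U+44D2: 3-byte form → E4 93 92.
Concatenated (20 bytes): E8 88 97 DB A2 51 E1 A4 95 F0 92 8E 89 C4 B9 C6 AA E4 93 92.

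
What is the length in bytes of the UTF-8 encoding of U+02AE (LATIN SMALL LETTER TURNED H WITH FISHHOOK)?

2

U+02AE = 0x2AE. UTF-8 uses 1 byte below 0x80, 2 below 0x800, 3 below 0x10000, 4 up to 0x10FFFF. 0x2AE is in U+0080–U+07FF → 2 bytes.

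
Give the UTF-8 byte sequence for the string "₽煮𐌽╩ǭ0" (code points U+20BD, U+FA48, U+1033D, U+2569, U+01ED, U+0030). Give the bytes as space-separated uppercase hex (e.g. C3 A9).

U+20BD: 3-byte form → E2 82 BD.
U+FA48: 3-byte form → EF A9 88.
U+1033D: 4-byte form → F0 90 8C BD.
U+2569: 3-byte form → E2 95 A9.
U+01ED: 2-byte form → C7 AD.
U+0030: 1-byte form → 30.
Concatenated (16 bytes): E2 82 BD EF A9 88 F0 90 8C BD E2 95 A9 C7 AD 30.

E2 82 BD EF A9 88 F0 90 8C BD E2 95 A9 C7 AD 30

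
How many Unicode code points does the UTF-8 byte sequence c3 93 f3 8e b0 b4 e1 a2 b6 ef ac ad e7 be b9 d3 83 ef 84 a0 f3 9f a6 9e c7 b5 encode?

9

Byte at offset 0: 0xC3 = 11000011 → 2-byte char (#1). Advance 2.
Byte at offset 2: 0xF3 = 11110011 → 4-byte char (#2). Advance 4.
Byte at offset 6: 0xE1 = 11100001 → 3-byte char (#3). Advance 3.
Byte at offset 9: 0xEF = 11101111 → 3-byte char (#4). Advance 3.
Byte at offset 12: 0xE7 = 11100111 → 3-byte char (#5). Advance 3.
Byte at offset 15: 0xD3 = 11010011 → 2-byte char (#6). Advance 2.
Byte at offset 17: 0xEF = 11101111 → 3-byte char (#7). Advance 3.
Byte at offset 20: 0xF3 = 11110011 → 4-byte char (#8). Advance 4.
Byte at offset 24: 0xC7 = 11000111 → 2-byte char (#9). Advance 2.
Reached end at offset 26 after 9 code points.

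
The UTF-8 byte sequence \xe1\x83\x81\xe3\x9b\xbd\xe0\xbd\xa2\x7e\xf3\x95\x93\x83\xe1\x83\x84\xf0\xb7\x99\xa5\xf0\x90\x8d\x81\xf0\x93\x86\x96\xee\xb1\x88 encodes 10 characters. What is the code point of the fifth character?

Offset 0: leading byte 0xE1 = 11100001 → 3-byte char #1 = E1 83 81.
Offset 3: leading byte 0xE3 = 11100011 → 3-byte char #2 = E3 9B BD.
Offset 6: leading byte 0xE0 = 11100000 → 3-byte char #3 = E0 BD A2.
Offset 9: leading byte 0x7E = 01111110 → 1-byte char #4 = 7E.
Offset 10: leading byte 0xF3 = 11110011 → 4-byte char #5 = F3 95 93 83.
Leading byte 0xF3 = 11110011 matches 11110xxx → 4-byte sequence.
Byte 1: 0xF3 = 11110011, payload 011 (3 bits).
Byte 2: 0x95 = 10010101 (10xxxxxx ✓), payload 010101.
Byte 3: 0x93 = 10010011 (10xxxxxx ✓), payload 010011.
Byte 4: 0x83 = 10000011 (10xxxxxx ✓), payload 000011.
Concatenate: 011010101010011000011 = 0xD54C3 (21 bits → U+D54C3).

U+D54C3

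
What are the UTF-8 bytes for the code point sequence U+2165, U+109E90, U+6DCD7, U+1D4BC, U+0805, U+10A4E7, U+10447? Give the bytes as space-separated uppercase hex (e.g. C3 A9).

U+2165: 3-byte form → E2 85 A5.
U+109E90: 4-byte form → F4 89 BA 90.
U+6DCD7: 4-byte form → F1 AD B3 97.
U+1D4BC: 4-byte form → F0 9D 92 BC.
U+0805: 3-byte form → E0 A0 85.
U+10A4E7: 4-byte form → F4 8A 93 A7.
U+10447: 4-byte form → F0 90 91 87.
Concatenated (26 bytes): E2 85 A5 F4 89 BA 90 F1 AD B3 97 F0 9D 92 BC E0 A0 85 F4 8A 93 A7 F0 90 91 87.

E2 85 A5 F4 89 BA 90 F1 AD B3 97 F0 9D 92 BC E0 A0 85 F4 8A 93 A7 F0 90 91 87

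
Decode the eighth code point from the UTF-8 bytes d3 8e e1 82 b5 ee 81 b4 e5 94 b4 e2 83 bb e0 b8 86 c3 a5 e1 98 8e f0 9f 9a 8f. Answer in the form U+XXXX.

U+160E

Offset 0: leading byte 0xD3 = 11010011 → 2-byte char #1 = D3 8E.
Offset 2: leading byte 0xE1 = 11100001 → 3-byte char #2 = E1 82 B5.
Offset 5: leading byte 0xEE = 11101110 → 3-byte char #3 = EE 81 B4.
Offset 8: leading byte 0xE5 = 11100101 → 3-byte char #4 = E5 94 B4.
Offset 11: leading byte 0xE2 = 11100010 → 3-byte char #5 = E2 83 BB.
Offset 14: leading byte 0xE0 = 11100000 → 3-byte char #6 = E0 B8 86.
Offset 17: leading byte 0xC3 = 11000011 → 2-byte char #7 = C3 A5.
Offset 19: leading byte 0xE1 = 11100001 → 3-byte char #8 = E1 98 8E.
Leading byte 0xE1 = 11100001 matches 1110xxxx → 3-byte sequence.
Byte 1: 0xE1 = 11100001, payload 0001 (4 bits).
Byte 2: 0x98 = 10011000 (10xxxxxx ✓), payload 011000.
Byte 3: 0x8E = 10001110 (10xxxxxx ✓), payload 001110.
Concatenate: 0001011000001110 = 0x160E (16 bits → U+160E).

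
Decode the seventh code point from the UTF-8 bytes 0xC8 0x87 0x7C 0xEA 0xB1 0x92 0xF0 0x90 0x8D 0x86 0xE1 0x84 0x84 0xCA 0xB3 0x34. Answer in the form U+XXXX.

U+0034

Offset 0: leading byte 0xC8 = 11001000 → 2-byte char #1 = C8 87.
Offset 2: leading byte 0x7C = 01111100 → 1-byte char #2 = 7C.
Offset 3: leading byte 0xEA = 11101010 → 3-byte char #3 = EA B1 92.
Offset 6: leading byte 0xF0 = 11110000 → 4-byte char #4 = F0 90 8D 86.
Offset 10: leading byte 0xE1 = 11100001 → 3-byte char #5 = E1 84 84.
Offset 13: leading byte 0xCA = 11001010 → 2-byte char #6 = CA B3.
Offset 15: leading byte 0x34 = 00110100 → 1-byte char #7 = 34.
Leading byte 0x34 = 00110100 matches 0xxxxxxx → 1-byte sequence.
Byte 1: 0x34 = 00110100, payload 0110100 (7 bits).
Concatenate: 0110100 = 0x34 (7 bits → U+0034).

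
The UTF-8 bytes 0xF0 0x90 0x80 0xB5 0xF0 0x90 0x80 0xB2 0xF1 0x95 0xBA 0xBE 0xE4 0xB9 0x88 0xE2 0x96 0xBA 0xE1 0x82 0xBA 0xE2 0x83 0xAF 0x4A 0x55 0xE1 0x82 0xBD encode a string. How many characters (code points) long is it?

Byte at offset 0: 0xF0 = 11110000 → 4-byte char (#1). Advance 4.
Byte at offset 4: 0xF0 = 11110000 → 4-byte char (#2). Advance 4.
Byte at offset 8: 0xF1 = 11110001 → 4-byte char (#3). Advance 4.
Byte at offset 12: 0xE4 = 11100100 → 3-byte char (#4). Advance 3.
Byte at offset 15: 0xE2 = 11100010 → 3-byte char (#5). Advance 3.
Byte at offset 18: 0xE1 = 11100001 → 3-byte char (#6). Advance 3.
Byte at offset 21: 0xE2 = 11100010 → 3-byte char (#7). Advance 3.
Byte at offset 24: 0x4A = 01001010 → 1-byte char (#8). Advance 1.
Byte at offset 25: 0x55 = 01010101 → 1-byte char (#9). Advance 1.
Byte at offset 26: 0xE1 = 11100001 → 3-byte char (#10). Advance 3.
Reached end at offset 29 after 10 code points.

10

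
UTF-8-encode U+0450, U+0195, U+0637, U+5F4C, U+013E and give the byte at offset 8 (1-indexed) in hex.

1-indexed offset 8 is 0-indexed offset 7.
U+0450 → 2-byte form D1 90 at offsets 0–1.
U+0195 → 2-byte form C6 95 at offsets 2–3.
U+0637 → 2-byte form D8 B7 at offsets 4–5.
U+5F4C → 3-byte form E5 BD 8C at offsets 6–8.
Offset 7 falls in char 4's range; it's byte 2 of E5 BD 8C = 0xBD.

0xBD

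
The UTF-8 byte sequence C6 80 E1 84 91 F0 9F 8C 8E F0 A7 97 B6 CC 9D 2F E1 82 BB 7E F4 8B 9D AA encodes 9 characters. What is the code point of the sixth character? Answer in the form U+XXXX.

Offset 0: leading byte 0xC6 = 11000110 → 2-byte char #1 = C6 80.
Offset 2: leading byte 0xE1 = 11100001 → 3-byte char #2 = E1 84 91.
Offset 5: leading byte 0xF0 = 11110000 → 4-byte char #3 = F0 9F 8C 8E.
Offset 9: leading byte 0xF0 = 11110000 → 4-byte char #4 = F0 A7 97 B6.
Offset 13: leading byte 0xCC = 11001100 → 2-byte char #5 = CC 9D.
Offset 15: leading byte 0x2F = 00101111 → 1-byte char #6 = 2F.
Leading byte 0x2F = 00101111 matches 0xxxxxxx → 1-byte sequence.
Byte 1: 0x2F = 00101111, payload 0101111 (7 bits).
Concatenate: 0101111 = 0x2F (7 bits → U+002F).

U+002F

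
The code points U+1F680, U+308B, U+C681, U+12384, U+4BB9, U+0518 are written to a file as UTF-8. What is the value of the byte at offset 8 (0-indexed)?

U+1F680 → 4-byte form F0 9F 9A 80 at offsets 0–3.
U+308B → 3-byte form E3 82 8B at offsets 4–6.
U+C681 → 3-byte form EC 9A 81 at offsets 7–9.
Offset 8 falls in char 3's range; it's byte 2 of EC 9A 81 = 0x9A.

0x9A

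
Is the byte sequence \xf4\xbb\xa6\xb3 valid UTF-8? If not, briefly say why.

Leading byte 0xF4 = 11110100 → 4-byte form.
Payload = 0x13B9B3, which exceeds U+10FFFF, the maximum Unicode code point. (Leading bytes F5–FF, or F4 followed by ≥ 0x90, are invalid.)

invalid (encodes a value above U+10FFFF)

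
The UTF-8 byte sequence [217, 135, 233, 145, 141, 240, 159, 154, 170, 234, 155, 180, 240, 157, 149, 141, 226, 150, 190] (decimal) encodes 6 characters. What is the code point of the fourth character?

U+A6F4

Offset 0: leading byte 0xD9 = 11011001 → 2-byte char #1 = D9 87.
Offset 2: leading byte 0xE9 = 11101001 → 3-byte char #2 = E9 91 8D.
Offset 5: leading byte 0xF0 = 11110000 → 4-byte char #3 = F0 9F 9A AA.
Offset 9: leading byte 0xEA = 11101010 → 3-byte char #4 = EA 9B B4.
Leading byte 0xEA = 11101010 matches 1110xxxx → 3-byte sequence.
Byte 1: 0xEA = 11101010, payload 1010 (4 bits).
Byte 2: 0x9B = 10011011 (10xxxxxx ✓), payload 011011.
Byte 3: 0xB4 = 10110100 (10xxxxxx ✓), payload 110100.
Concatenate: 1010011011110100 = 0xA6F4 (16 bits → U+A6F4).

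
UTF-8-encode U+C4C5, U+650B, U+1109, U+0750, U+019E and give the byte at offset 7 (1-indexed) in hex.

1-indexed offset 7 is 0-indexed offset 6.
U+C4C5 → 3-byte form EC 93 85 at offsets 0–2.
U+650B → 3-byte form E6 94 8B at offsets 3–5.
U+1109 → 3-byte form E1 84 89 at offsets 6–8.
Offset 6 falls in char 3's range; it's byte 1 of E1 84 89 = 0xE1.

0xE1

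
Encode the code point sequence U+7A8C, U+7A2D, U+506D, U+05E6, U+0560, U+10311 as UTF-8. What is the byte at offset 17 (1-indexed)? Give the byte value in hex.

0x91

1-indexed offset 17 is 0-indexed offset 16.
U+7A8C → 3-byte form E7 AA 8C at offsets 0–2.
U+7A2D → 3-byte form E7 A8 AD at offsets 3–5.
U+506D → 3-byte form E5 81 AD at offsets 6–8.
U+05E6 → 2-byte form D7 A6 at offsets 9–10.
U+0560 → 2-byte form D5 A0 at offsets 11–12.
U+10311 → 4-byte form F0 90 8C 91 at offsets 13–16.
Offset 16 falls in char 6's range; it's byte 4 of F0 90 8C 91 = 0x91.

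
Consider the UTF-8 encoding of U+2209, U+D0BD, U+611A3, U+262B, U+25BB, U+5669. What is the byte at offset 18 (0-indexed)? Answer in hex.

0xA9

U+2209 → 3-byte form E2 88 89 at offsets 0–2.
U+D0BD → 3-byte form ED 82 BD at offsets 3–5.
U+611A3 → 4-byte form F1 A1 86 A3 at offsets 6–9.
U+262B → 3-byte form E2 98 AB at offsets 10–12.
U+25BB → 3-byte form E2 96 BB at offsets 13–15.
U+5669 → 3-byte form E5 99 A9 at offsets 16–18.
Offset 18 falls in char 6's range; it's byte 3 of E5 99 A9 = 0xA9.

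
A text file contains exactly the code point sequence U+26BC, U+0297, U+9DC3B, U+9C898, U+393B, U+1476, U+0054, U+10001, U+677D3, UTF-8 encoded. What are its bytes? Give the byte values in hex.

E2 9A BC CA 97 F2 9D B0 BB F2 9C A2 98 E3 A4 BB E1 91 B6 54 F0 90 80 81 F1 A7 9F 93

U+26BC: 3-byte form → E2 9A BC.
U+0297: 2-byte form → CA 97.
U+9DC3B: 4-byte form → F2 9D B0 BB.
U+9C898: 4-byte form → F2 9C A2 98.
U+393B: 3-byte form → E3 A4 BB.
U+1476: 3-byte form → E1 91 B6.
U+0054: 1-byte form → 54.
U+10001: 4-byte form → F0 90 80 81.
U+677D3: 4-byte form → F1 A7 9F 93.
Concatenated (28 bytes): E2 9A BC CA 97 F2 9D B0 BB F2 9C A2 98 E3 A4 BB E1 91 B6 54 F0 90 80 81 F1 A7 9F 93.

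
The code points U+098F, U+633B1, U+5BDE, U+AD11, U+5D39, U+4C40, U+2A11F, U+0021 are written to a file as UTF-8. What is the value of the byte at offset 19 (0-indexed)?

0xF0

U+098F → 3-byte form E0 A6 8F at offsets 0–2.
U+633B1 → 4-byte form F1 A3 8E B1 at offsets 3–6.
U+5BDE → 3-byte form E5 AF 9E at offsets 7–9.
U+AD11 → 3-byte form EA B4 91 at offsets 10–12.
U+5D39 → 3-byte form E5 B4 B9 at offsets 13–15.
U+4C40 → 3-byte form E4 B1 80 at offsets 16–18.
U+2A11F → 4-byte form F0 AA 84 9F at offsets 19–22.
Offset 19 falls in char 7's range; it's byte 1 of F0 AA 84 9F = 0xF0.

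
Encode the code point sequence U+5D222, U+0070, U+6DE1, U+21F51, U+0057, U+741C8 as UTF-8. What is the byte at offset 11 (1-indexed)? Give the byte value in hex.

0xBD

1-indexed offset 11 is 0-indexed offset 10.
U+5D222 → 4-byte form F1 9D 88 A2 at offsets 0–3.
U+0070 → 1-byte form 70 at offsets 4–4.
U+6DE1 → 3-byte form E6 B7 A1 at offsets 5–7.
U+21F51 → 4-byte form F0 A1 BD 91 at offsets 8–11.
Offset 10 falls in char 4's range; it's byte 3 of F0 A1 BD 91 = 0xBD.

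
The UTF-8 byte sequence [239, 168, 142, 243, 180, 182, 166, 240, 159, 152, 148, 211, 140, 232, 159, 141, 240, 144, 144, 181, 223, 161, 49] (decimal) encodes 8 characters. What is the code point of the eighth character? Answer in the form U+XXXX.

Offset 0: leading byte 0xEF = 11101111 → 3-byte char #1 = EF A8 8E.
Offset 3: leading byte 0xF3 = 11110011 → 4-byte char #2 = F3 B4 B6 A6.
Offset 7: leading byte 0xF0 = 11110000 → 4-byte char #3 = F0 9F 98 94.
Offset 11: leading byte 0xD3 = 11010011 → 2-byte char #4 = D3 8C.
Offset 13: leading byte 0xE8 = 11101000 → 3-byte char #5 = E8 9F 8D.
Offset 16: leading byte 0xF0 = 11110000 → 4-byte char #6 = F0 90 90 B5.
Offset 20: leading byte 0xDF = 11011111 → 2-byte char #7 = DF A1.
Offset 22: leading byte 0x31 = 00110001 → 1-byte char #8 = 31.
Leading byte 0x31 = 00110001 matches 0xxxxxxx → 1-byte sequence.
Byte 1: 0x31 = 00110001, payload 0110001 (7 bits).
Concatenate: 0110001 = 0x31 (7 bits → U+0031).

U+0031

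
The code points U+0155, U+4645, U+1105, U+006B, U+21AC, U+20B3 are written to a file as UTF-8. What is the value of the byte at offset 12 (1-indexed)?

0xAC

1-indexed offset 12 is 0-indexed offset 11.
U+0155 → 2-byte form C5 95 at offsets 0–1.
U+4645 → 3-byte form E4 99 85 at offsets 2–4.
U+1105 → 3-byte form E1 84 85 at offsets 5–7.
U+006B → 1-byte form 6B at offsets 8–8.
U+21AC → 3-byte form E2 86 AC at offsets 9–11.
Offset 11 falls in char 5's range; it's byte 3 of E2 86 AC = 0xAC.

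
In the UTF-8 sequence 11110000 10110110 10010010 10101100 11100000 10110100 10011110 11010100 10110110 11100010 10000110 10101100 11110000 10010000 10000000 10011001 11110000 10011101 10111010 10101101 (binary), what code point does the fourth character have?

Offset 0: leading byte 0xF0 = 11110000 → 4-byte char #1 = F0 B6 92 AC.
Offset 4: leading byte 0xE0 = 11100000 → 3-byte char #2 = E0 B4 9E.
Offset 7: leading byte 0xD4 = 11010100 → 2-byte char #3 = D4 B6.
Offset 9: leading byte 0xE2 = 11100010 → 3-byte char #4 = E2 86 AC.
Leading byte 0xE2 = 11100010 matches 1110xxxx → 3-byte sequence.
Byte 1: 0xE2 = 11100010, payload 0010 (4 bits).
Byte 2: 0x86 = 10000110 (10xxxxxx ✓), payload 000110.
Byte 3: 0xAC = 10101100 (10xxxxxx ✓), payload 101100.
Concatenate: 0010000110101100 = 0x21AC (16 bits → U+21AC).

U+21AC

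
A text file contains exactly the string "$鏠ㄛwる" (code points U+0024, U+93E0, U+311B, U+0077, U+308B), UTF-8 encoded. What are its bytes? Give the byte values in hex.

U+0024: 1-byte form → 24.
U+93E0: 3-byte form → E9 8F A0.
U+311B: 3-byte form → E3 84 9B.
U+0077: 1-byte form → 77.
U+308B: 3-byte form → E3 82 8B.
Concatenated (11 bytes): 24 E9 8F A0 E3 84 9B 77 E3 82 8B.

24 E9 8F A0 E3 84 9B 77 E3 82 8B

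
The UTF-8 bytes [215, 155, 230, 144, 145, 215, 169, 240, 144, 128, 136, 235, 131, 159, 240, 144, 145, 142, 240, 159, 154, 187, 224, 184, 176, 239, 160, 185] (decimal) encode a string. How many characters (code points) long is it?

9

Byte at offset 0: 0xD7 = 11010111 → 2-byte char (#1). Advance 2.
Byte at offset 2: 0xE6 = 11100110 → 3-byte char (#2). Advance 3.
Byte at offset 5: 0xD7 = 11010111 → 2-byte char (#3). Advance 2.
Byte at offset 7: 0xF0 = 11110000 → 4-byte char (#4). Advance 4.
Byte at offset 11: 0xEB = 11101011 → 3-byte char (#5). Advance 3.
Byte at offset 14: 0xF0 = 11110000 → 4-byte char (#6). Advance 4.
Byte at offset 18: 0xF0 = 11110000 → 4-byte char (#7). Advance 4.
Byte at offset 22: 0xE0 = 11100000 → 3-byte char (#8). Advance 3.
Byte at offset 25: 0xEF = 11101111 → 3-byte char (#9). Advance 3.
Reached end at offset 28 after 9 code points.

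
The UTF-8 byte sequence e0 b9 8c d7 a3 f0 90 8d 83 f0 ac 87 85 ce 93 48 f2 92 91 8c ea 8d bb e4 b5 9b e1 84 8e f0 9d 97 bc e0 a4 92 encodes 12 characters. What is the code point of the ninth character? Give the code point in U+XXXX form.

U+4D5B

Offset 0: leading byte 0xE0 = 11100000 → 3-byte char #1 = E0 B9 8C.
Offset 3: leading byte 0xD7 = 11010111 → 2-byte char #2 = D7 A3.
Offset 5: leading byte 0xF0 = 11110000 → 4-byte char #3 = F0 90 8D 83.
Offset 9: leading byte 0xF0 = 11110000 → 4-byte char #4 = F0 AC 87 85.
Offset 13: leading byte 0xCE = 11001110 → 2-byte char #5 = CE 93.
Offset 15: leading byte 0x48 = 01001000 → 1-byte char #6 = 48.
Offset 16: leading byte 0xF2 = 11110010 → 4-byte char #7 = F2 92 91 8C.
Offset 20: leading byte 0xEA = 11101010 → 3-byte char #8 = EA 8D BB.
Offset 23: leading byte 0xE4 = 11100100 → 3-byte char #9 = E4 B5 9B.
Leading byte 0xE4 = 11100100 matches 1110xxxx → 3-byte sequence.
Byte 1: 0xE4 = 11100100, payload 0100 (4 bits).
Byte 2: 0xB5 = 10110101 (10xxxxxx ✓), payload 110101.
Byte 3: 0x9B = 10011011 (10xxxxxx ✓), payload 011011.
Concatenate: 0100110101011011 = 0x4D5B (16 bits → U+4D5B).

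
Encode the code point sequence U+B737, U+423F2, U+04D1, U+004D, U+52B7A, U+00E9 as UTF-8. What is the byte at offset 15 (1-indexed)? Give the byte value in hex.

1-indexed offset 15 is 0-indexed offset 14.
U+B737 → 3-byte form EB 9C B7 at offsets 0–2.
U+423F2 → 4-byte form F1 82 8F B2 at offsets 3–6.
U+04D1 → 2-byte form D3 91 at offsets 7–8.
U+004D → 1-byte form 4D at offsets 9–9.
U+52B7A → 4-byte form F1 92 AD BA at offsets 10–13.
U+00E9 → 2-byte form C3 A9 at offsets 14–15.
Offset 14 falls in char 6's range; it's byte 1 of C3 A9 = 0xC3.

0xC3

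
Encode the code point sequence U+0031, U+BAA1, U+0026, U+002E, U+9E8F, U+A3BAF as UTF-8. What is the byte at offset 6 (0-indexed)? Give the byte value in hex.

0xE9

U+0031 → 1-byte form 31 at offsets 0–0.
U+BAA1 → 3-byte form EB AA A1 at offsets 1–3.
U+0026 → 1-byte form 26 at offsets 4–4.
U+002E → 1-byte form 2E at offsets 5–5.
U+9E8F → 3-byte form E9 BA 8F at offsets 6–8.
Offset 6 falls in char 5's range; it's byte 1 of E9 BA 8F = 0xE9.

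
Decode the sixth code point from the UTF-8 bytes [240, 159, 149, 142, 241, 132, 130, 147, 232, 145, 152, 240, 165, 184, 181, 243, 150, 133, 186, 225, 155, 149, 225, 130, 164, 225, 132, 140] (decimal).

U+16D5

Offset 0: leading byte 0xF0 = 11110000 → 4-byte char #1 = F0 9F 95 8E.
Offset 4: leading byte 0xF1 = 11110001 → 4-byte char #2 = F1 84 82 93.
Offset 8: leading byte 0xE8 = 11101000 → 3-byte char #3 = E8 91 98.
Offset 11: leading byte 0xF0 = 11110000 → 4-byte char #4 = F0 A5 B8 B5.
Offset 15: leading byte 0xF3 = 11110011 → 4-byte char #5 = F3 96 85 BA.
Offset 19: leading byte 0xE1 = 11100001 → 3-byte char #6 = E1 9B 95.
Leading byte 0xE1 = 11100001 matches 1110xxxx → 3-byte sequence.
Byte 1: 0xE1 = 11100001, payload 0001 (4 bits).
Byte 2: 0x9B = 10011011 (10xxxxxx ✓), payload 011011.
Byte 3: 0x95 = 10010101 (10xxxxxx ✓), payload 010101.
Concatenate: 0001011011010101 = 0x16D5 (16 bits → U+16D5).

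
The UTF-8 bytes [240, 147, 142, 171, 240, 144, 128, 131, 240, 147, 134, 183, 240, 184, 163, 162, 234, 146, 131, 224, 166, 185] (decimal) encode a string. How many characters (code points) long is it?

Byte at offset 0: 0xF0 = 11110000 → 4-byte char (#1). Advance 4.
Byte at offset 4: 0xF0 = 11110000 → 4-byte char (#2). Advance 4.
Byte at offset 8: 0xF0 = 11110000 → 4-byte char (#3). Advance 4.
Byte at offset 12: 0xF0 = 11110000 → 4-byte char (#4). Advance 4.
Byte at offset 16: 0xEA = 11101010 → 3-byte char (#5). Advance 3.
Byte at offset 19: 0xE0 = 11100000 → 3-byte char (#6). Advance 3.
Reached end at offset 22 after 6 code points.

6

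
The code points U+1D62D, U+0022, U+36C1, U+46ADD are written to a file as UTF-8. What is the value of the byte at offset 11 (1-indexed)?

1-indexed offset 11 is 0-indexed offset 10.
U+1D62D → 4-byte form F0 9D 98 AD at offsets 0–3.
U+0022 → 1-byte form 22 at offsets 4–4.
U+36C1 → 3-byte form E3 9B 81 at offsets 5–7.
U+46ADD → 4-byte form F1 86 AB 9D at offsets 8–11.
Offset 10 falls in char 4's range; it's byte 3 of F1 86 AB 9D = 0xAB.

0xAB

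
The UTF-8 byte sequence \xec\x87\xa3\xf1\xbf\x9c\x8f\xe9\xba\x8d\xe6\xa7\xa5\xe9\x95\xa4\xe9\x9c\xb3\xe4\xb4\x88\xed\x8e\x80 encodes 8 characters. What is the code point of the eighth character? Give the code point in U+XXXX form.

U+D380

Offset 0: leading byte 0xEC = 11101100 → 3-byte char #1 = EC 87 A3.
Offset 3: leading byte 0xF1 = 11110001 → 4-byte char #2 = F1 BF 9C 8F.
Offset 7: leading byte 0xE9 = 11101001 → 3-byte char #3 = E9 BA 8D.
Offset 10: leading byte 0xE6 = 11100110 → 3-byte char #4 = E6 A7 A5.
Offset 13: leading byte 0xE9 = 11101001 → 3-byte char #5 = E9 95 A4.
Offset 16: leading byte 0xE9 = 11101001 → 3-byte char #6 = E9 9C B3.
Offset 19: leading byte 0xE4 = 11100100 → 3-byte char #7 = E4 B4 88.
Offset 22: leading byte 0xED = 11101101 → 3-byte char #8 = ED 8E 80.
Leading byte 0xED = 11101101 matches 1110xxxx → 3-byte sequence.
Byte 1: 0xED = 11101101, payload 1101 (4 bits).
Byte 2: 0x8E = 10001110 (10xxxxxx ✓), payload 001110.
Byte 3: 0x80 = 10000000 (10xxxxxx ✓), payload 000000.
Concatenate: 1101001110000000 = 0xD380 (16 bits → U+D380).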